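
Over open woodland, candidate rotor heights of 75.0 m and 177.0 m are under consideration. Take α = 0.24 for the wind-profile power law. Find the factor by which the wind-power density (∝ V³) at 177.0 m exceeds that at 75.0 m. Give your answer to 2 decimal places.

Speed ratio: V_B/V_A = (z_B/z_A)^α = (177.0/75.0)^0.24 = (2.3600)^0.24 = 1.22885
Power-density ratio: P_B/P_A = (V_B/V_A)³ = (1.22885)³ = 1.85565

1.86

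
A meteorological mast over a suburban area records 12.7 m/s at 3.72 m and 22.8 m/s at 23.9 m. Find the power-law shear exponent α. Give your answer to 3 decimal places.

Power law: V₂/V₁ = (z₂/z₁)^α ⇒ α = ln(V₂/V₁) / ln(z₂/z₁)
α = ln(22.8/12.7) / ln(23.9/3.72) = ln(1.7953) / ln(6.4247)
  = 0.58516 / 1.86015 = 0.31458

α ≈ 0.315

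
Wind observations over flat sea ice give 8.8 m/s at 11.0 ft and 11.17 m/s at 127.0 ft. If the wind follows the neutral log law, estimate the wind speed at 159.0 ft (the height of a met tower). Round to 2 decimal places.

11.39 m/s

Log law: V ∝ ln(z/z₀). From the pair, with r = V₁/V₂ = 0.78782,
ln z₀ = (ln z₁ − r·ln z₂)/(1 − r) = (2.3979 − 0.78782×4.8442)/0.21218 = -6.6854 → z₀ = 0.001249 ft
V₃ = V₁ · ln(z₃/z₀)/ln(z₁/z₀) = 8.8 × 11.7543/9.0833 = 11.3877 m/s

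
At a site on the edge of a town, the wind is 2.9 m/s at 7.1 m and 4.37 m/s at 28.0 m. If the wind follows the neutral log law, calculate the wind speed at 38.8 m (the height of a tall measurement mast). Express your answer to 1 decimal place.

Log law: V ∝ ln(z/z₀). From the pair, with r = V₁/V₂ = 0.66362,
ln z₀ = (ln z₁ − r·ln z₂)/(1 − r) = (1.9601 − 0.66362×3.3322)/0.33638 = -0.7468 → z₀ = 0.4739 m
V₃ = V₁ · ln(z₃/z₀)/ln(z₁/z₀) = 2.9 × 4.4052/2.7069 = 4.7195 m/s

4.7 m/s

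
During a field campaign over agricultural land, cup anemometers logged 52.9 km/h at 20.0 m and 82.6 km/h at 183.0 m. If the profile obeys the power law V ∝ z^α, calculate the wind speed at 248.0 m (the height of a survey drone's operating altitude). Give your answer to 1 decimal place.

First find α: α = ln(V₂/V₁)/ln(z₂/z₁) = ln(82.6/52.9)/ln(183.0/20.0) = 0.44561/2.21375 = 0.2013
Extrapolate from 183.0 m to 248.0 m: V₃ = 82.6 × (248.0/183.0)^0.2013 = 82.6 × 1.0631 = 87.8113 km/h

87.8 km/h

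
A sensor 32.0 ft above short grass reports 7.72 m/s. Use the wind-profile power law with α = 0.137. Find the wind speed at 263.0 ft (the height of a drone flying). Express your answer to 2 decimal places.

Power-law profile: V₂ = V₁ · (z₂/z₁)^α
V₂ = 7.72 × (263.0/32.0)^0.137 = 7.72 × (8.2188)^0.137
    = 7.72 × 1.3345 = 10.3026 m/s

10.30 m/s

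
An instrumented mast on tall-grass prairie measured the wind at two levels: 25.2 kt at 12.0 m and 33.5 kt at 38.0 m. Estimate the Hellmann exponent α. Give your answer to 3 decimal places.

Power law: V₂/V₁ = (z₂/z₁)^α ⇒ α = ln(V₂/V₁) / ln(z₂/z₁)
α = ln(33.5/25.2) / ln(38.0/12.0) = ln(1.3294) / ln(3.1667)
  = 0.28470 / 1.15268 = 0.24699

α ≈ 0.247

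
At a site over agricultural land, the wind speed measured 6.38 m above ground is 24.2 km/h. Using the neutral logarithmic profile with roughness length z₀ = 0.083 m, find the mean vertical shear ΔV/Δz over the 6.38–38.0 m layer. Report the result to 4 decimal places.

0.3145 km/h/m

Log law: V₂ = V₁ · ln(z₂/z₀)/ln(z₁/z₀) = 24.2 × 6.1265/4.3421 = 34.1452 km/h
ΔV/Δz = (34.1452 − 24.2)/(38.0 − 6.38) = 9.9452/31.6200 = 0.31452 km/h/m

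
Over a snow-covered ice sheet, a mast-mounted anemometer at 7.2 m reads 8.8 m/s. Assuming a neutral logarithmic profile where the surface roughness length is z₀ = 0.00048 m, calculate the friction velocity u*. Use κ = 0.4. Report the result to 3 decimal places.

Log law: V(z) = (u*/κ) · ln(z/z₀) ⇒ u* = κ · V / ln(z/z₀)
u* = 0.4 × 8.8 / ln(7.2/0.00048) = 0.4 × 8.8 / 9.6158
   = 3.5200 / 9.6158 = 0.3661 m/s

u* ≈ 0.366 m/s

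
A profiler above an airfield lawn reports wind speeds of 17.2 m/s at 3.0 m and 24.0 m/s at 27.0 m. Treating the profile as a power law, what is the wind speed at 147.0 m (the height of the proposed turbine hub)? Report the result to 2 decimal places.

First find α: α = ln(V₂/V₁)/ln(z₂/z₁) = ln(24.0/17.2)/ln(27.0/3.0) = 0.33314/2.19722 = 0.1516
Extrapolate from 27.0 m to 147.0 m: V₃ = 24.0 × (147.0/27.0)^0.1516 = 24.0 × 1.2930 = 31.0311 m/s

31.03 m/s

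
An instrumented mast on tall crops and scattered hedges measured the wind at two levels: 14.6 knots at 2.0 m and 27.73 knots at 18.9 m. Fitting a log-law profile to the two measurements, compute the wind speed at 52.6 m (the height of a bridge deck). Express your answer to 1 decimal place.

33.7 knots

Log law: V ∝ ln(z/z₀). From the pair, with r = V₁/V₂ = 0.52651,
ln z₀ = (ln z₁ − r·ln z₂)/(1 − r) = (0.6931 − 0.52651×2.9392)/0.47349 = -1.8043 → z₀ = 0.1646 m
V₃ = V₁ · ln(z₃/z₀)/ln(z₁/z₀) = 14.6 × 5.7670/2.4975 = 33.7136 knots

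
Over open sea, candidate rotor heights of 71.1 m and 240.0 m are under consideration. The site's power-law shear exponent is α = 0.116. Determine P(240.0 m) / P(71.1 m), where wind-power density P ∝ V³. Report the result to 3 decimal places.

1.527

Speed ratio: V_B/V_A = (z_B/z_A)^α = (240.0/71.1)^0.116 = (3.3755)^0.116 = 1.15156
Power-density ratio: P_B/P_A = (V_B/V_A)³ = (1.15156)³ = 1.52708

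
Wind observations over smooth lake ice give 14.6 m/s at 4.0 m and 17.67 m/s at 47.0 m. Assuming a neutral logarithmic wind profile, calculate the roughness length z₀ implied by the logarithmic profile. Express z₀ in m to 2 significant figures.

Log law: V(z) ∝ ln(z/z₀). With r = V₁/V₂ = 14.6/17.67 = 0.82626,
r · ln(z₂/z₀) = ln(z₁/z₀) ⇒ ln z₀ = (ln z₁ − r·ln z₂)/(1 − r)
ln z₀ = (1.38629 − 0.82626×3.85015) / 0.17374 = -10.3311
z₀ = exp(-10.3311) = 0.00003260 m

z₀ ≈ 0.000033 m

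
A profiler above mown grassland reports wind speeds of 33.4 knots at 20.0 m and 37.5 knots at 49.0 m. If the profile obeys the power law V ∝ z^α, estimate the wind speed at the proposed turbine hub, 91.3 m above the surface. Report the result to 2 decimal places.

40.64 knots

First find α: α = ln(V₂/V₁)/ln(z₂/z₁) = ln(37.5/33.4)/ln(49.0/20.0) = 0.11579/0.89609 = 0.1292
Extrapolate from 49.0 m to 91.3 m: V₃ = 37.5 × (91.3/49.0)^0.1292 = 37.5 × 1.0837 = 40.6400 knots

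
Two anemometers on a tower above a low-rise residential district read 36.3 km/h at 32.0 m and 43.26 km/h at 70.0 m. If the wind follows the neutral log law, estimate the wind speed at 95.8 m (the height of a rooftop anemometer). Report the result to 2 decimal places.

Log law: V ∝ ln(z/z₀). From the pair, with r = V₁/V₂ = 0.83911,
ln z₀ = (ln z₁ − r·ln z₂)/(1 − r) = (3.4657 − 0.83911×4.2485)/0.16089 = -0.6168 → z₀ = 0.5397 m
V₃ = V₁ · ln(z₃/z₀)/ln(z₁/z₀) = 36.3 × 5.1790/4.0825 = 46.0499 km/h

46.05 km/h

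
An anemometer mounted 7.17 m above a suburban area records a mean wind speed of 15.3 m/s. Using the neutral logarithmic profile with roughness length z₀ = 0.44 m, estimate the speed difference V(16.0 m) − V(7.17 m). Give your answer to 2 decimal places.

Log law: V₂ = V₁ · ln(z₂/z₀)/ln(z₁/z₀) = 15.3 × 3.5936/2.7909 = 19.7004 m/s
ΔV = 19.7004 − 15.3 = 4.4004 m/s

4.40 m/s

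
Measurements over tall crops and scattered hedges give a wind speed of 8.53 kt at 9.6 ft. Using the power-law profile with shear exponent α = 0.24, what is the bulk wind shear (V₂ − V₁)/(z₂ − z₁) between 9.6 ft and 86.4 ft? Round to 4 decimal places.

0.0771 kt/ft

Power law: V₂ = V₁ · (z₂/z₁)^α = 8.53 × (9.0000)^0.24 = 14.4533 kt
ΔV/Δz = (14.4533 − 8.53)/(86.4 − 9.6) = 5.9233/76.8000 = 0.07713 kt/ft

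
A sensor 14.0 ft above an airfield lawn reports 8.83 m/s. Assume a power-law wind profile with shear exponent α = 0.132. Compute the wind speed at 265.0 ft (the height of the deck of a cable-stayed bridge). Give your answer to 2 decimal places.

Power-law profile: V₂ = V₁ · (z₂/z₁)^α
V₂ = 8.83 × (265.0/14.0)^0.132 = 8.83 × (18.9286)^0.132
    = 8.83 × 1.4743 = 13.0179 m/s

13.02 m/s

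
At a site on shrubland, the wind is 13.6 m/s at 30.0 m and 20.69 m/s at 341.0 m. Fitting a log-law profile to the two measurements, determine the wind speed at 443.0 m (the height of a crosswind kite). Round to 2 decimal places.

21.45 m/s

Log law: V ∝ ln(z/z₀). From the pair, with r = V₁/V₂ = 0.65732,
ln z₀ = (ln z₁ − r·ln z₂)/(1 − r) = (3.4012 − 0.65732×5.8319)/0.34268 = -1.2613 → z₀ = 0.2833 m
V₃ = V₁ · ln(z₃/z₀)/ln(z₁/z₀) = 13.6 × 7.3549/4.6625 = 21.4533 m/s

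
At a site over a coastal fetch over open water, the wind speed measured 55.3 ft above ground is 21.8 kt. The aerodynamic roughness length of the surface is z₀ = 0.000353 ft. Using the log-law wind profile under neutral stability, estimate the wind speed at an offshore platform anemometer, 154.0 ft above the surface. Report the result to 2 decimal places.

Log law: V(z) ∝ ln(z/z₀), so V₂/V₁ = ln(z₂/z₀) / ln(z₁/z₀).
ln(154.0/0.000353) = 12.9860, ln(55.3/0.000353) = 11.9618
V₂ = 21.8 × 12.9860/11.9618 = 21.8 × 1.0856 = 23.6665 kt

23.67 kt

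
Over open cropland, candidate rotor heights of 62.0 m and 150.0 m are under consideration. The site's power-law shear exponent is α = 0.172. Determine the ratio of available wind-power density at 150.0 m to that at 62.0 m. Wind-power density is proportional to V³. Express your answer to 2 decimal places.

1.58

Speed ratio: V_B/V_A = (z_B/z_A)^α = (150.0/62.0)^0.172 = (2.4194)^0.172 = 1.16412
Power-density ratio: P_B/P_A = (V_B/V_A)³ = (1.16412)³ = 1.57757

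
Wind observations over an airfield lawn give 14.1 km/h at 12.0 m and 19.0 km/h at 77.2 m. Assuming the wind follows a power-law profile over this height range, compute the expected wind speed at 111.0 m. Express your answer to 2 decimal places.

First find α: α = ln(V₂/V₁)/ln(z₂/z₁) = ln(19.0/14.1)/ln(77.2/12.0) = 0.29826/1.86149 = 0.1602
Extrapolate from 77.2 m to 111.0 m: V₃ = 19.0 × (111.0/77.2)^0.1602 = 19.0 × 1.0599 = 20.1383 km/h

20.14 km/h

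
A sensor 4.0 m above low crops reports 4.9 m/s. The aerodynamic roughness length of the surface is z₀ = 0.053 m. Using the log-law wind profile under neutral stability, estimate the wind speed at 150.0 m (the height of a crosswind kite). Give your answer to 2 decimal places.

Log law: V(z) ∝ ln(z/z₀), so V₂/V₁ = ln(z₂/z₀) / ln(z₁/z₀).
ln(150.0/0.053) = 7.9481, ln(4.0/0.053) = 4.3238
V₂ = 4.9 × 7.9481/4.3238 = 4.9 × 1.8382 = 9.0074 m/s

9.01 m/s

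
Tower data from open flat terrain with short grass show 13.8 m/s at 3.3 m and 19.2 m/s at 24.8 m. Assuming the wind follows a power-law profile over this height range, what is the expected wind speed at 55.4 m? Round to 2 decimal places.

21.90 m/s

First find α: α = ln(V₂/V₁)/ln(z₂/z₁) = ln(19.2/13.8)/ln(24.8/3.3) = 0.33024/2.01692 = 0.1637
Extrapolate from 24.8 m to 55.4 m: V₃ = 19.2 × (55.4/24.8)^0.1637 = 19.2 × 1.1407 = 21.9005 m/s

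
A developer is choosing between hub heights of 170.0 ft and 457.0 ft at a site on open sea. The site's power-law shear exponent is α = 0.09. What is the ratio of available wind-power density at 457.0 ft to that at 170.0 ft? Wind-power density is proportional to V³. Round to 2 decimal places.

Speed ratio: V_B/V_A = (z_B/z_A)^α = (457.0/170.0)^0.09 = (2.6882)^0.09 = 1.09308
Power-density ratio: P_B/P_A = (V_B/V_A)³ = (1.09308)³ = 1.30604

1.31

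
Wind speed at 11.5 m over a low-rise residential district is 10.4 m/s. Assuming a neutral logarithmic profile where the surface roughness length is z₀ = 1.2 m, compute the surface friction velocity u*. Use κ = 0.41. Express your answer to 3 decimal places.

u* ≈ 1.887 m/s

Log law: V(z) = (u*/κ) · ln(z/z₀) ⇒ u* = κ · V / ln(z/z₀)
u* = 0.41 × 10.4 / ln(11.5/1.2) = 0.41 × 10.4 / 2.2600
   = 4.2640 / 2.2600 = 1.8867 m/s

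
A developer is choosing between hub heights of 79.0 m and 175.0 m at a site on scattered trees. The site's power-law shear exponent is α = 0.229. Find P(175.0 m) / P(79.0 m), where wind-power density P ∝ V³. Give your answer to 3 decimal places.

1.727

Speed ratio: V_B/V_A = (z_B/z_A)^α = (175.0/79.0)^0.229 = (2.2152)^0.229 = 1.19977
Power-density ratio: P_B/P_A = (V_B/V_A)³ = (1.19977)³ = 1.72702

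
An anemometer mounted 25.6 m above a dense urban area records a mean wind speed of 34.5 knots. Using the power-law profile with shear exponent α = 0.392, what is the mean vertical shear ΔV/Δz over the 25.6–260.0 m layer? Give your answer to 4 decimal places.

0.2180 knots/m

Power law: V₂ = V₁ · (z₂/z₁)^α = 34.5 × (10.1562)^0.392 = 85.5970 knots
ΔV/Δz = (85.5970 − 34.5)/(260.0 − 25.6) = 51.0970/234.4000 = 0.21799 knots/m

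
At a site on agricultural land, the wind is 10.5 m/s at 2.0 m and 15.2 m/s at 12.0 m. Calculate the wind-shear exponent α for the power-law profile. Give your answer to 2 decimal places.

Power law: V₂/V₁ = (z₂/z₁)^α ⇒ α = ln(V₂/V₁) / ln(z₂/z₁)
α = ln(15.2/10.5) / ln(12.0/2.0) = ln(1.4476) / ln(6.0000)
  = 0.36992 / 1.79176 = 0.20646

α ≈ 0.21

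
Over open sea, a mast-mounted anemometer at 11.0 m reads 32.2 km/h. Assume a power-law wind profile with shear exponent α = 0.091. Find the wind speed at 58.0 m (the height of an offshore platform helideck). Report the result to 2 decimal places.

Power-law profile: V₂ = V₁ · (z₂/z₁)^α
V₂ = 32.2 × (58.0/11.0)^0.091 = 32.2 × (5.2727)^0.091
    = 32.2 × 1.1633 = 37.4594 km/h

37.46 km/h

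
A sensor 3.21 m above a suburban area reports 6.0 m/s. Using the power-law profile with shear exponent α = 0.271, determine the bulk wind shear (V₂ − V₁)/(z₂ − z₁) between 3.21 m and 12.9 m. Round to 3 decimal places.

0.283 m/s/m

Power law: V₂ = V₁ · (z₂/z₁)^α = 6.0 × (4.0187)^0.271 = 8.7470 m/s
ΔV/Δz = (8.7470 − 6.0)/(12.9 − 3.21) = 2.7470/9.6900 = 0.28349 m/s/m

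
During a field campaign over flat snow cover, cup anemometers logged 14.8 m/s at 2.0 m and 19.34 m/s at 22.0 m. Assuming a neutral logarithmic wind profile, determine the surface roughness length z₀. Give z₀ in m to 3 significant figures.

z₀ ≈ 0.000806 m

Log law: V(z) ∝ ln(z/z₀). With r = V₁/V₂ = 14.8/19.34 = 0.76525,
r · ln(z₂/z₀) = ln(z₁/z₀) ⇒ ln z₀ = (ln z₁ − r·ln z₂)/(1 − r)
ln z₀ = (0.69315 − 0.76525×3.09104) / 0.23475 = -7.1238
z₀ = exp(-7.1238) = 0.0008057 m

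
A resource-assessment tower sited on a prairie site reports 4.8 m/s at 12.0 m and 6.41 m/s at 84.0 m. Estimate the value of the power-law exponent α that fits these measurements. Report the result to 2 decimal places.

α ≈ 0.15

Power law: V₂/V₁ = (z₂/z₁)^α ⇒ α = ln(V₂/V₁) / ln(z₂/z₁)
α = ln(6.41/4.8) / ln(84.0/12.0) = ln(1.3354) / ln(7.0000)
  = 0.28924 / 1.94591 = 0.14864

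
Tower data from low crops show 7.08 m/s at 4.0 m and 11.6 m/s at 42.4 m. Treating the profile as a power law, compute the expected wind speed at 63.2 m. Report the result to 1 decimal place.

First find α: α = ln(V₂/V₁)/ln(z₂/z₁) = ln(11.6/7.08)/ln(42.4/4.0) = 0.49373/2.36085 = 0.2091
Extrapolate from 42.4 m to 63.2 m: V₃ = 11.6 × (63.2/42.4)^0.2091 = 11.6 × 1.0871 = 12.6099 m/s

12.6 m/s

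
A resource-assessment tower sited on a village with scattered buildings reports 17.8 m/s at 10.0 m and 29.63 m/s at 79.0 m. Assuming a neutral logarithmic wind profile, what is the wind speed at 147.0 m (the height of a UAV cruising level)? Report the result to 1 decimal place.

33.2 m/s

Log law: V ∝ ln(z/z₀). From the pair, with r = V₁/V₂ = 0.60074,
ln z₀ = (ln z₁ − r·ln z₂)/(1 − r) = (2.3026 − 0.60074×4.3694)/0.39926 = -0.8073 → z₀ = 0.4461 m
V₃ = V₁ · ln(z₃/z₀)/ln(z₁/z₀) = 17.8 × 5.7978/3.1099 = 33.1843 m/s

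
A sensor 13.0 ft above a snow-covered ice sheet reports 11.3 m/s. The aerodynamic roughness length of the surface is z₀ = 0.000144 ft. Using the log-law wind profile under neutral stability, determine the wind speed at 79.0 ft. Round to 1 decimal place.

Log law: V(z) ∝ ln(z/z₀), so V₂/V₁ = ln(z₂/z₀) / ln(z₁/z₀).
ln(79.0/0.000144) = 13.2151, ln(13.0/0.000144) = 11.4106
V₂ = 11.3 × 13.2151/11.4106 = 11.3 × 1.1581 = 13.0870 m/s

13.1 m/s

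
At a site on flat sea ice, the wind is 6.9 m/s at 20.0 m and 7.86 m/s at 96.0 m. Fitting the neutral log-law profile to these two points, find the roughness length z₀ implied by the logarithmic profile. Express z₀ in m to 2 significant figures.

Log law: V(z) ∝ ln(z/z₀). With r = V₁/V₂ = 6.9/7.86 = 0.87786,
r · ln(z₂/z₀) = ln(z₁/z₀) ⇒ ln z₀ = (ln z₁ − r·ln z₂)/(1 − r)
ln z₀ = (2.99573 − 0.87786×4.56435) / 0.12214 = -8.2787
z₀ = exp(-8.2787) = 0.0002539 m

z₀ ≈ 0.00025 m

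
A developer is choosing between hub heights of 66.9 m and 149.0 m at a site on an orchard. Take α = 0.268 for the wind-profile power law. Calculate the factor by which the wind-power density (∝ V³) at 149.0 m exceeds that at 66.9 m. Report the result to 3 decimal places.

Speed ratio: V_B/V_A = (z_B/z_A)^α = (149.0/66.9)^0.268 = (2.2272)^0.268 = 1.23937
Power-density ratio: P_B/P_A = (V_B/V_A)³ = (1.23937)³ = 1.90370

1.904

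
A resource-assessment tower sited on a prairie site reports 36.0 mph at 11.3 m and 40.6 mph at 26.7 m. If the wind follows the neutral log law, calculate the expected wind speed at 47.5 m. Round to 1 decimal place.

Log law: V ∝ ln(z/z₀). From the pair, with r = V₁/V₂ = 0.88670,
ln z₀ = (ln z₁ − r·ln z₂)/(1 − r) = (2.4248 − 0.88670×3.2847)/0.11330 = -4.3045 → z₀ = 0.01351 m
V₃ = V₁ · ln(z₃/z₀)/ln(z₁/z₀) = 36.0 × 8.1653/6.7293 = 43.6818 mph

43.7 mph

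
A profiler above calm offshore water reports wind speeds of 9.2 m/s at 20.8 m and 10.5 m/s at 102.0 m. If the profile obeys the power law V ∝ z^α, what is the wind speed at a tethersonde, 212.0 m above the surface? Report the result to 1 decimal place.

First find α: α = ln(V₂/V₁)/ln(z₂/z₁) = ln(10.5/9.2)/ln(102.0/20.8) = 0.13217/1.59002 = 0.0831
Extrapolate from 102.0 m to 212.0 m: V₃ = 10.5 × (212.0/102.0)^0.0831 = 10.5 × 1.0627 = 11.1584 m/s

11.2 m/s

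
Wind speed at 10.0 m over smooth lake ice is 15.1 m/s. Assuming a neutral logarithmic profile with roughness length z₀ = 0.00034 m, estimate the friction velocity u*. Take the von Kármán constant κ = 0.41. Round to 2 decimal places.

Log law: V(z) = (u*/κ) · ln(z/z₀) ⇒ u* = κ · V / ln(z/z₀)
u* = 0.41 × 15.1 / ln(10.0/0.00034) = 0.41 × 15.1 / 10.2892
   = 6.1910 / 10.2892 = 0.6017 m/s

u* ≈ 0.60 m/s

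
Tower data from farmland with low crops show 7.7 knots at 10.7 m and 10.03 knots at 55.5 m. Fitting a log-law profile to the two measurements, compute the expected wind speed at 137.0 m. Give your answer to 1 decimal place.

11.3 knots

Log law: V ∝ ln(z/z₀). From the pair, with r = V₁/V₂ = 0.76770,
ln z₀ = (ln z₁ − r·ln z₂)/(1 − r) = (2.3702 − 0.76770×4.0164)/0.23230 = -3.0698 → z₀ = 0.04643 m
V₃ = V₁ · ln(z₃/z₀)/ln(z₁/z₀) = 7.7 × 7.9898/5.4400 = 11.3090 knots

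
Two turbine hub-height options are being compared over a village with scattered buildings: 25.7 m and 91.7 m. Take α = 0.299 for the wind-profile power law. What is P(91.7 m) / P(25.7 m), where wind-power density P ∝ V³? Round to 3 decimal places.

3.130

Speed ratio: V_B/V_A = (z_B/z_A)^α = (91.7/25.7)^0.299 = (3.5681)^0.299 = 1.46278
Power-density ratio: P_B/P_A = (V_B/V_A)³ = (1.46278)³ = 3.12993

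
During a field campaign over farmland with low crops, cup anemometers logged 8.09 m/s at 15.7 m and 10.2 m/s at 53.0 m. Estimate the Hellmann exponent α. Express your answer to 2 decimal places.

Power law: V₂/V₁ = (z₂/z₁)^α ⇒ α = ln(V₂/V₁) / ln(z₂/z₁)
α = ln(10.2/8.09) / ln(53.0/15.7) = ln(1.2608) / ln(3.3758)
  = 0.23176 / 1.21663 = 0.19049

α ≈ 0.19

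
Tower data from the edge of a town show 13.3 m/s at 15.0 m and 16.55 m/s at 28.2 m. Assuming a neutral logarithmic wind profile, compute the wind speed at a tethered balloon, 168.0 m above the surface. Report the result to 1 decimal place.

Log law: V ∝ ln(z/z₀). From the pair, with r = V₁/V₂ = 0.80363,
ln z₀ = (ln z₁ − r·ln z₂)/(1 − r) = (2.7081 − 0.80363×3.3393)/0.19637 = 0.1247 → z₀ = 1.133 m
V₃ = V₁ · ln(z₃/z₀)/ln(z₁/z₀) = 13.3 × 4.9993/2.5834 = 25.7379 m/s

25.7 m/s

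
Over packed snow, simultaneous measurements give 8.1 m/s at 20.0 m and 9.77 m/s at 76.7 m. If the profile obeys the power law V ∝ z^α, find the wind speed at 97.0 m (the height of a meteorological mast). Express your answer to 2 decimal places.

First find α: α = ln(V₂/V₁)/ln(z₂/z₁) = ln(9.77/8.1)/ln(76.7/20.0) = 0.18745/1.34417 = 0.1395
Extrapolate from 76.7 m to 97.0 m: V₃ = 9.77 × (97.0/76.7)^0.1395 = 9.77 × 1.0333 = 10.0952 m/s

10.10 m/s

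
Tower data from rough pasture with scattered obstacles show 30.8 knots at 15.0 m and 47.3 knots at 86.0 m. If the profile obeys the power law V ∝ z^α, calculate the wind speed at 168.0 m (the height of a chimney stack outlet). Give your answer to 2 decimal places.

First find α: α = ln(V₂/V₁)/ln(z₂/z₁) = ln(47.3/30.8)/ln(86.0/15.0) = 0.42900/1.74630 = 0.2457
Extrapolate from 86.0 m to 168.0 m: V₃ = 47.3 × (168.0/86.0)^0.2457 = 47.3 × 1.1788 = 55.7573 knots

55.76 knots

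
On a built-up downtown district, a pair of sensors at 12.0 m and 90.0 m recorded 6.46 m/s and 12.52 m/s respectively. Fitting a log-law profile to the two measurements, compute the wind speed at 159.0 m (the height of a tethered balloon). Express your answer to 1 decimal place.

Log law: V ∝ ln(z/z₀). From the pair, with r = V₁/V₂ = 0.51597,
ln z₀ = (ln z₁ − r·ln z₂)/(1 − r) = (2.4849 − 0.51597×4.4998)/0.48403 = 0.3370 → z₀ = 1.401 m
V₃ = V₁ · ln(z₃/z₀)/ln(z₁/z₀) = 6.46 × 4.7319/2.1479 = 14.2316 m/s

14.2 m/s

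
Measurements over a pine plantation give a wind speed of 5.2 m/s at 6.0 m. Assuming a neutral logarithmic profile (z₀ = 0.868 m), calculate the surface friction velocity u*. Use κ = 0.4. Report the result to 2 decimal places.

u* ≈ 1.08 m/s

Log law: V(z) = (u*/κ) · ln(z/z₀) ⇒ u* = κ · V / ln(z/z₀)
u* = 0.4 × 5.2 / ln(6.0/0.868) = 0.4 × 5.2 / 1.9333
   = 2.0800 / 1.9333 = 1.0759 m/s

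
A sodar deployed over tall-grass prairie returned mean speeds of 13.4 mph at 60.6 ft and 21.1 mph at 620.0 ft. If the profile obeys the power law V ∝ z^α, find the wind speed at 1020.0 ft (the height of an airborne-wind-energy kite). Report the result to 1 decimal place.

First find α: α = ln(V₂/V₁)/ln(z₂/z₁) = ln(21.1/13.4)/ln(620.0/60.6) = 0.45402/2.32542 = 0.1952
Extrapolate from 620.0 ft to 1020.0 ft: V₃ = 21.1 × (1020.0/620.0)^0.1952 = 21.1 × 1.1021 = 23.2539 mph

23.3 mph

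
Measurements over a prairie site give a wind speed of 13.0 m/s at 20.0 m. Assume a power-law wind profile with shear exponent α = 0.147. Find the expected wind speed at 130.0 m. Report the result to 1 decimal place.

17.1 m/s

Power-law profile: V₂ = V₁ · (z₂/z₁)^α
V₂ = 13.0 × (130.0/20.0)^0.147 = 13.0 × (6.5000)^0.147
    = 13.0 × 1.3167 = 17.1176 m/s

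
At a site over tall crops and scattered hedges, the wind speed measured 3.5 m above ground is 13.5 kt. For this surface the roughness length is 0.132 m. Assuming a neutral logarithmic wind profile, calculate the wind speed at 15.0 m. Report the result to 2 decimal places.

Log law: V(z) ∝ ln(z/z₀), so V₂/V₁ = ln(z₂/z₀) / ln(z₁/z₀).
ln(15.0/0.132) = 4.7330, ln(3.5/0.132) = 3.2777
V₂ = 13.5 × 4.7330/3.2777 = 13.5 × 1.4440 = 19.4939 kt

19.49 kt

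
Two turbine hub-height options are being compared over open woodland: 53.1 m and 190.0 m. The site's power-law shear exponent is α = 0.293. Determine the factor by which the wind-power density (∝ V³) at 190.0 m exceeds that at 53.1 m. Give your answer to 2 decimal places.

3.07

Speed ratio: V_B/V_A = (z_B/z_A)^α = (190.0/53.1)^0.293 = (3.5782)^0.293 = 1.45285
Power-density ratio: P_B/P_A = (V_B/V_A)³ = (1.45285)³ = 3.06666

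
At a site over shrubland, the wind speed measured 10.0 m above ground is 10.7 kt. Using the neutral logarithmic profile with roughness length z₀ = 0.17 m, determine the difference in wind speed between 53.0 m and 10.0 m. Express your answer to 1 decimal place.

4.4 kt

Log law: V₂ = V₁ · ln(z₂/z₀)/ln(z₁/z₀) = 10.7 × 5.7422/4.0745 = 15.0795 kt
ΔV = 15.0795 − 10.7 = 4.3795 kt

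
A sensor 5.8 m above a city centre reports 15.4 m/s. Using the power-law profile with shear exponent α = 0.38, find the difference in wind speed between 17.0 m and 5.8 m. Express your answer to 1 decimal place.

Power law: V₂ = V₁ · (z₂/z₁)^α = 15.4 × (2.9310)^0.38 = 23.1733 m/s
ΔV = 23.1733 − 15.4 = 7.7733 m/s

7.8 m/s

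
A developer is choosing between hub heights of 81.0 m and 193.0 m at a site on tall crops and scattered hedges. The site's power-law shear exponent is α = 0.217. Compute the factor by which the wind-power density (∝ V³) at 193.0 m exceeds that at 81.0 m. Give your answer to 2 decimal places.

Speed ratio: V_B/V_A = (z_B/z_A)^α = (193.0/81.0)^0.217 = (2.3827)^0.217 = 1.20733
Power-density ratio: P_B/P_A = (V_B/V_A)³ = (1.20733)³ = 1.75984

1.76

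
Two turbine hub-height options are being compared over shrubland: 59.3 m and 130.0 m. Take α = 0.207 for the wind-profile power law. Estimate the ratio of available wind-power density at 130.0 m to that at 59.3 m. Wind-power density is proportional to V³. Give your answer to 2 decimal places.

Speed ratio: V_B/V_A = (z_B/z_A)^α = (130.0/59.3)^0.207 = (2.1922)^0.207 = 1.17642
Power-density ratio: P_B/P_A = (V_B/V_A)³ = (1.17642)³ = 1.62814

1.63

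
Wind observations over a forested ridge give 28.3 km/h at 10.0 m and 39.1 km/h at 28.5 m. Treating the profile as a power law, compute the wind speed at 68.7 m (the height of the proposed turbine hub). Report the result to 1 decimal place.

First find α: α = ln(V₂/V₁)/ln(z₂/z₁) = ln(39.1/28.3)/ln(28.5/10.0) = 0.32326/1.04732 = 0.3087
Extrapolate from 28.5 m to 68.7 m: V₃ = 39.1 × (68.7/28.5)^0.3087 = 39.1 × 1.3120 = 51.3000 km/h

51.3 km/h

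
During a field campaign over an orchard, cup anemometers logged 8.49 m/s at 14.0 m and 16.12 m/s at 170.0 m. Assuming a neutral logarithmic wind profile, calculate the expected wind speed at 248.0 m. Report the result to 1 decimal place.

17.3 m/s

Log law: V ∝ ln(z/z₀). From the pair, with r = V₁/V₂ = 0.52667,
ln z₀ = (ln z₁ − r·ln z₂)/(1 − r) = (2.6391 − 0.52667×5.1358)/0.47333 = -0.1391 → z₀ = 0.8701 m
V₃ = V₁ · ln(z₃/z₀)/ln(z₁/z₀) = 8.49 × 5.6525/2.7782 = 17.2740 m/s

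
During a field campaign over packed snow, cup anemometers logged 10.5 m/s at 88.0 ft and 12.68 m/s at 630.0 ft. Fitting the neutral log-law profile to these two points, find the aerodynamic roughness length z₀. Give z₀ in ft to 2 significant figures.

Log law: V(z) ∝ ln(z/z₀). With r = V₁/V₂ = 10.5/12.68 = 0.82808,
r · ln(z₂/z₀) = ln(z₁/z₀) ⇒ ln z₀ = (ln z₁ − r·ln z₂)/(1 − r)
ln z₀ = (4.47734 − 0.82808×6.44572) / 0.17192 = -5.0034
z₀ = exp(-5.0034) = 0.006715 ft

z₀ ≈ 0.0067 ft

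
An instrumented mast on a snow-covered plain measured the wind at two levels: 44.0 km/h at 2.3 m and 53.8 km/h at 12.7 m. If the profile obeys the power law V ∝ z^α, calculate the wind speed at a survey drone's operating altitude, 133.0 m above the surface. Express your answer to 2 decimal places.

70.93 km/h

First find α: α = ln(V₂/V₁)/ln(z₂/z₁) = ln(53.8/44.0)/ln(12.7/2.3) = 0.20108/1.70869 = 0.1177
Extrapolate from 12.7 m to 133.0 m: V₃ = 53.8 × (133.0/12.7)^0.1177 = 53.8 × 1.3184 = 70.9291 km/h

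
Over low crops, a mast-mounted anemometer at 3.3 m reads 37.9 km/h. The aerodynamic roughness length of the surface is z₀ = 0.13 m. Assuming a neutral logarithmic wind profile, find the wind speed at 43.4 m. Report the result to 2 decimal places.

68.09 km/h

Log law: V(z) ∝ ln(z/z₀), so V₂/V₁ = ln(z₂/z₀) / ln(z₁/z₀).
ln(43.4/0.13) = 5.8107, ln(3.3/0.13) = 3.2341
V₂ = 37.9 × 5.8107/3.2341 = 37.9 × 1.7967 = 68.0937 km/h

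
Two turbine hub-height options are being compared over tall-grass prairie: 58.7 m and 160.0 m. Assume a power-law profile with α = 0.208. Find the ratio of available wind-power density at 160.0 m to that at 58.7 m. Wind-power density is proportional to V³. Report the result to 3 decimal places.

Speed ratio: V_B/V_A = (z_B/z_A)^α = (160.0/58.7)^0.208 = (2.7257)^0.208 = 1.23191
Power-density ratio: P_B/P_A = (V_B/V_A)³ = (1.23191)³ = 1.86957

1.870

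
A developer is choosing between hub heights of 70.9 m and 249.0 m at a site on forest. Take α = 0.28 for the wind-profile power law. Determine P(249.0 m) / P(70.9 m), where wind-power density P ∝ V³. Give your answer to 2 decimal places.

2.87

Speed ratio: V_B/V_A = (z_B/z_A)^α = (249.0/70.9)^0.28 = (3.5120)^0.28 = 1.42153
Power-density ratio: P_B/P_A = (V_B/V_A)³ = (1.42153)³ = 2.87253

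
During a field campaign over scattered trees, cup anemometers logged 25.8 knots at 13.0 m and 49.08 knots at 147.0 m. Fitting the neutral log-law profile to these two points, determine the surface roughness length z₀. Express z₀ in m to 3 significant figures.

Log law: V(z) ∝ ln(z/z₀). With r = V₁/V₂ = 25.8/49.08 = 0.52567,
r · ln(z₂/z₀) = ln(z₁/z₀) ⇒ ln z₀ = (ln z₁ − r·ln z₂)/(1 − r)
ln z₀ = (2.56495 − 0.52567×4.99043) / 0.47433 = -0.1231
z₀ = exp(-0.1231) = 0.8842 m

z₀ ≈ 0.884 m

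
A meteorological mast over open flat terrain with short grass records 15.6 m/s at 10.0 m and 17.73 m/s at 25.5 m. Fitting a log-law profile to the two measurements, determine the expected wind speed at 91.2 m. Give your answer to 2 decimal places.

20.63 m/s

Log law: V ∝ ln(z/z₀). From the pair, with r = V₁/V₂ = 0.87986,
ln z₀ = (ln z₁ − r·ln z₂)/(1 − r) = (2.3026 − 0.87986×3.2387)/0.12014 = -4.5533 → z₀ = 0.01053 m
V₃ = V₁ · ln(z₃/z₀)/ln(z₁/z₀) = 15.6 × 9.0664/6.8559 = 20.6297 m/s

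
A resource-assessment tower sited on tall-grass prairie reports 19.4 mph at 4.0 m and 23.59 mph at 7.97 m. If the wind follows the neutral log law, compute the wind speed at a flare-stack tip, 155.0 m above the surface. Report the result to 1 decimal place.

41.6 mph

Log law: V ∝ ln(z/z₀). From the pair, with r = V₁/V₂ = 0.82238,
ln z₀ = (ln z₁ − r·ln z₂)/(1 − r) = (1.3863 − 0.82238×2.0757)/0.17762 = -1.8056 → z₀ = 0.1644 m
V₃ = V₁ · ln(z₃/z₀)/ln(z₁/z₀) = 19.4 × 6.8491/3.1919 = 41.6274 mph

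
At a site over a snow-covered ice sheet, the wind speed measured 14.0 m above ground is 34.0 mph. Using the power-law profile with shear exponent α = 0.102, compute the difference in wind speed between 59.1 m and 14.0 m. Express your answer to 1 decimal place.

5.4 mph

Power law: V₂ = V₁ · (z₂/z₁)^α = 34.0 × (4.2214)^0.102 = 39.3800 mph
ΔV = 39.3800 − 34.0 = 5.3800 mph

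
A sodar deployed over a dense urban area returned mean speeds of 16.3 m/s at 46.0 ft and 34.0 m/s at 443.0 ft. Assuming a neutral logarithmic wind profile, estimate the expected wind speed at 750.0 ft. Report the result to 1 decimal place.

38.1 m/s

Log law: V ∝ ln(z/z₀). From the pair, with r = V₁/V₂ = 0.47941,
ln z₀ = (ln z₁ − r·ln z₂)/(1 − r) = (3.8286 − 0.47941×6.0936)/0.52059 = 1.7429 → z₀ = 5.714 ft
V₃ = V₁ · ln(z₃/z₀)/ln(z₁/z₀) = 16.3 × 4.8772/2.0858 = 38.1145 m/s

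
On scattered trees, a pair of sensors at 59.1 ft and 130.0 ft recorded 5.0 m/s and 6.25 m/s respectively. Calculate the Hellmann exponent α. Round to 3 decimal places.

Power law: V₂/V₁ = (z₂/z₁)^α ⇒ α = ln(V₂/V₁) / ln(z₂/z₁)
α = ln(6.25/5.0) / ln(130.0/59.1) = ln(1.2500) / ln(2.1997)
  = 0.22314 / 0.78830 = 0.28307

α ≈ 0.283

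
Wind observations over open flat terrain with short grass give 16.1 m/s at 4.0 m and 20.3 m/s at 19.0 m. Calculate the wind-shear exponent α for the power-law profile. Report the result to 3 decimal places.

Power law: V₂/V₁ = (z₂/z₁)^α ⇒ α = ln(V₂/V₁) / ln(z₂/z₁)
α = ln(20.3/16.1) / ln(19.0/4.0) = ln(1.2609) / ln(4.7500)
  = 0.23180 / 1.55814 = 0.14877

α ≈ 0.149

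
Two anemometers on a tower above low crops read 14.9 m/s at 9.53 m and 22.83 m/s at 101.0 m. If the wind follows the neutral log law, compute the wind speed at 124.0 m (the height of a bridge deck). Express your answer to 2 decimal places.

23.52 m/s

Log law: V ∝ ln(z/z₀). From the pair, with r = V₁/V₂ = 0.65265,
ln z₀ = (ln z₁ − r·ln z₂)/(1 − r) = (2.2544 − 0.65265×4.6151)/0.34735 = -2.1811 → z₀ = 0.1129 m
V₃ = V₁ · ln(z₃/z₀)/ln(z₁/z₀) = 14.9 × 7.0014/4.4356 = 23.5192 m/s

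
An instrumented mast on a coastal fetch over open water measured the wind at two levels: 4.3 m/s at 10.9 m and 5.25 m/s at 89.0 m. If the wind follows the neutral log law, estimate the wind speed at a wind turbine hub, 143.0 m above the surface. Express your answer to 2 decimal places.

5.46 m/s

Log law: V ∝ ln(z/z₀). From the pair, with r = V₁/V₂ = 0.81905,
ln z₀ = (ln z₁ − r·ln z₂)/(1 − r) = (2.3888 − 0.81905×4.4886)/0.18095 = -7.1159 → z₀ = 0.0008121 m
V₃ = V₁ · ln(z₃/z₀)/ln(z₁/z₀) = 4.3 × 12.0788/9.5047 = 5.4645 m/s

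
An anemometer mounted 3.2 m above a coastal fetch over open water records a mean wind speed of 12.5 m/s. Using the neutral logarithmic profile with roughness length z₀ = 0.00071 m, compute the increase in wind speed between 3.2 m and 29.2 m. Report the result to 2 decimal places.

3.28 m/s

Log law: V₂ = V₁ · ln(z₂/z₀)/ln(z₁/z₀) = 12.5 × 10.6244/8.4134 = 15.7850 m/s
ΔV = 15.7850 − 12.5 = 3.2850 m/s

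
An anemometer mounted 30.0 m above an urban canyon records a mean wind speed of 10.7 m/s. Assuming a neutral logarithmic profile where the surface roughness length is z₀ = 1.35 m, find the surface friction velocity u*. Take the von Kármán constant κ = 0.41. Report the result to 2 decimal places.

Log law: V(z) = (u*/κ) · ln(z/z₀) ⇒ u* = κ · V / ln(z/z₀)
u* = 0.41 × 10.7 / ln(30.0/1.35) = 0.41 × 10.7 / 3.1011
   = 4.3870 / 3.1011 = 1.4147 m/s

u* ≈ 1.41 m/s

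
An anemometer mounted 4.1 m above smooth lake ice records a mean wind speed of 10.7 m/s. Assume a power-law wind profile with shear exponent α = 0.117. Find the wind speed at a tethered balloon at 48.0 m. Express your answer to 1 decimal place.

14.3 m/s

Power-law profile: V₂ = V₁ · (z₂/z₁)^α
V₂ = 10.7 × (48.0/4.1)^0.117 = 10.7 × (11.7073)^0.117
    = 10.7 × 1.3336 = 14.2690 m/s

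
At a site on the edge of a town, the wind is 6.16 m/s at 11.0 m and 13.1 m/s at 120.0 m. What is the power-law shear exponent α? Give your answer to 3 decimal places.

Power law: V₂/V₁ = (z₂/z₁)^α ⇒ α = ln(V₂/V₁) / ln(z₂/z₁)
α = ln(13.1/6.16) / ln(120.0/11.0) = ln(2.1266) / ln(10.9091)
  = 0.75454 / 2.38960 = 0.31576

α ≈ 0.316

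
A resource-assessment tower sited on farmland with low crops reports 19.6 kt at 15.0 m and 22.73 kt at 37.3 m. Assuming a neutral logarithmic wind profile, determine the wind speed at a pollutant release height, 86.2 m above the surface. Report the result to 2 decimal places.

25.61 kt

Log law: V ∝ ln(z/z₀). From the pair, with r = V₁/V₂ = 0.86230,
ln z₀ = (ln z₁ − r·ln z₂)/(1 − r) = (2.7081 − 0.86230×3.6190)/0.13770 = -2.9963 → z₀ = 0.04997 m
V₃ = V₁ · ln(z₃/z₀)/ln(z₁/z₀) = 19.6 × 7.4529/5.7043 = 25.6083 kt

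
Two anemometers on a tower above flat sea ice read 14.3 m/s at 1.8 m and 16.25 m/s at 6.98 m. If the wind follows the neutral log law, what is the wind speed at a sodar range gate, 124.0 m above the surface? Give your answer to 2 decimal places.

Log law: V ∝ ln(z/z₀). From the pair, with r = V₁/V₂ = 0.88000,
ln z₀ = (ln z₁ − r·ln z₂)/(1 − r) = (0.5878 − 0.88000×1.9430)/0.12000 = -9.3508 → z₀ = 0.00008690 m
V₃ = V₁ · ln(z₃/z₀)/ln(z₁/z₀) = 14.3 × 14.1711/9.9386 = 20.3899 m/s

20.39 m/s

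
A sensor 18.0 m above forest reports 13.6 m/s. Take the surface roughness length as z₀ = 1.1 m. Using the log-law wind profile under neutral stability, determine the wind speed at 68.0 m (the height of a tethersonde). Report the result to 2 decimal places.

Log law: V(z) ∝ ln(z/z₀), so V₂/V₁ = ln(z₂/z₀) / ln(z₁/z₀).
ln(68.0/1.1) = 4.1242, ln(18.0/1.1) = 2.7951
V₂ = 13.6 × 4.1242/2.7951 = 13.6 × 1.4755 = 20.0672 m/s

20.07 m/s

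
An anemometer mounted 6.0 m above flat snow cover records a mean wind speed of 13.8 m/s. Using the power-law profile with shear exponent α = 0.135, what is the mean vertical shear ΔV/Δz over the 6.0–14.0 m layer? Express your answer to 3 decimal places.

0.209 m/s/m

Power law: V₂ = V₁ · (z₂/z₁)^α = 13.8 × (2.3333)^0.135 = 15.4723 m/s
ΔV/Δz = (15.4723 − 13.8)/(14.0 − 6.0) = 1.6723/8.0000 = 0.20904 m/s/m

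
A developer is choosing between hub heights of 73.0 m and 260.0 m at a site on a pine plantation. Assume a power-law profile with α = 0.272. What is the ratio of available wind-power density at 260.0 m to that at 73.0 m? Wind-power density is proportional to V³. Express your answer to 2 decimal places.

Speed ratio: V_B/V_A = (z_B/z_A)^α = (260.0/73.0)^0.272 = (3.5616)^0.272 = 1.41270
Power-density ratio: P_B/P_A = (V_B/V_A)³ = (1.41270)³ = 2.81934

2.82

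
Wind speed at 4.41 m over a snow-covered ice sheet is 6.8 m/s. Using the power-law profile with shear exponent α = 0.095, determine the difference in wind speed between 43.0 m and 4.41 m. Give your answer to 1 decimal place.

1.6 m/s

Power law: V₂ = V₁ · (z₂/z₁)^α = 6.8 × (9.7506)^0.095 = 8.4424 m/s
ΔV = 8.4424 − 6.8 = 1.6424 m/s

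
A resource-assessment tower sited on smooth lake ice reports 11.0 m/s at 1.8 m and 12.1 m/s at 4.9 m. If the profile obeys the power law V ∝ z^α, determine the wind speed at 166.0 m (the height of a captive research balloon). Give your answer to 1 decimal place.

16.9 m/s

First find α: α = ln(V₂/V₁)/ln(z₂/z₁) = ln(12.1/11.0)/ln(4.9/1.8) = 0.09531/1.00145 = 0.0952
Extrapolate from 4.9 m to 166.0 m: V₃ = 12.1 × (166.0/4.9)^0.0952 = 12.1 × 1.3983 = 16.9196 m/s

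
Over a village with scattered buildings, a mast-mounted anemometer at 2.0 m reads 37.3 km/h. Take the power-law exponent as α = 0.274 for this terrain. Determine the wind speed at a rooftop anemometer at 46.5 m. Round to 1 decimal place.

88.3 km/h

Power-law profile: V₂ = V₁ · (z₂/z₁)^α
V₂ = 37.3 × (46.5/2.0)^0.274 = 37.3 × (23.2500)^0.274
    = 37.3 × 2.3681 = 88.3301 km/h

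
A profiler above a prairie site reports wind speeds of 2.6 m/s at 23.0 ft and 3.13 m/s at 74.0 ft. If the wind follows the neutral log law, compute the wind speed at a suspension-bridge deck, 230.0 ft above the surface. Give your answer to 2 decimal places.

Log law: V ∝ ln(z/z₀). From the pair, with r = V₁/V₂ = 0.83067,
ln z₀ = (ln z₁ − r·ln z₂)/(1 − r) = (3.1355 − 0.83067×4.3041)/0.16933 = -2.5971 → z₀ = 0.07449 ft
V₃ = V₁ · ln(z₃/z₀)/ln(z₁/z₀) = 2.6 × 8.0352/5.7326 = 3.6443 m/s

3.64 m/s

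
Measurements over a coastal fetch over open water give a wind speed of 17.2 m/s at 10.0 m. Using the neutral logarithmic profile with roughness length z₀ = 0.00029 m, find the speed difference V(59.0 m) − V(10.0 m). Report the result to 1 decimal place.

2.9 m/s

Log law: V₂ = V₁ · ln(z₂/z₀)/ln(z₁/z₀) = 17.2 × 12.2232/10.4482 = 20.1220 m/s
ΔV = 20.1220 − 17.2 = 2.9220 m/s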